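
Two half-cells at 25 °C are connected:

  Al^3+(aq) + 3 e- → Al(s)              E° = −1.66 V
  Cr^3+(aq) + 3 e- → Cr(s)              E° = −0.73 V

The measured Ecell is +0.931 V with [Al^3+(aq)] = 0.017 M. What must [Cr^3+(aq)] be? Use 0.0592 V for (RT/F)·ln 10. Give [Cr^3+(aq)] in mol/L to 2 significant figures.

The Cr³⁺/Cr couple has the larger reduction potential, so it is the cathode: E°cell = −0.73 − (−1.66) = +0.93 V and n = 3.
Since E = E° − (0.0592/n)·log Q, log Q = n(E° − E)/0.0592 = −0.051.
The balanced reaction is Cr^3+(aq) + Al(s) → Cr(s) + Al^3+(aq), so Q = [Al^3+(aq)] / [Cr^3+(aq)].
Substituting the known concentrations and solving, log [Cr^3+(aq)] = −1.719 and [Cr^3+(aq)] = 0.019 M.

0.019 M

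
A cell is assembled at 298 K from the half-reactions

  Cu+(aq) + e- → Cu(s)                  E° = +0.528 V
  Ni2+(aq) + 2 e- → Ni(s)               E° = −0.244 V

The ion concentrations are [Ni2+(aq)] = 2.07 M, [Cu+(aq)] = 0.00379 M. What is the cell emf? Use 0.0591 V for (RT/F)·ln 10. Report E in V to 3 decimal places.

+0.620 V

Since E°(Cu⁺/Cu) > E°(Ni²⁺/Ni), Cu⁺/Cu serves as the cathode.
E°cell = +0.528 − (−0.244) = +0.772 V, with n = 2 electrons transferred.
For the overall reaction 2 Cu+(aq) + Ni(s) → 2 Cu(s) + Ni2+(aq), Q = [Ni2+(aq)] / [Cu+(aq)]^2 = 1.44×10^5, giving log Q = 5.159.
Applying E = E° − (RT ln10/nF)·log Q gives +0.772 − (0.0591/2)(5.159) = +0.620 V.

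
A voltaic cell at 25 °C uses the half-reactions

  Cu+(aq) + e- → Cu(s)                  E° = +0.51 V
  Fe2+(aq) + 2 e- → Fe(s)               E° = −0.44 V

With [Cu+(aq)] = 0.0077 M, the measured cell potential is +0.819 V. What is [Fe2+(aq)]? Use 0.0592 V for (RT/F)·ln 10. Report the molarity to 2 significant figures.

1.6 M

Cu⁺/Cu is the cathode (higher E°); E°cell = +0.51 − (−0.44) = +0.95 V with n = 2.
Rearranging E = E° − (0.0592/n)·log Q gives log Q = 2(+0.95 − (+0.819))/0.0592 = 4.426.
The balanced reaction is 2 Cu+(aq) + Fe(s) → 2 Cu(s) + Fe2+(aq), so Q = [Fe2+(aq)] / [Cu+(aq)]^2.
Substituting the known concentrations and solving, log [Fe2+(aq)] = 0.199 and [Fe2+(aq)] = 1.6 M.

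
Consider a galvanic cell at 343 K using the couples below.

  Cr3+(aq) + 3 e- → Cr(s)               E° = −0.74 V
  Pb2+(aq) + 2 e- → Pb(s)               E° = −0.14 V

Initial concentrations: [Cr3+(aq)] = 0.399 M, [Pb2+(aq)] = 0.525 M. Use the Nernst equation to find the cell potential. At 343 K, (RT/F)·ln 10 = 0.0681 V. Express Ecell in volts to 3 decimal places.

+0.600 V

Since E°(Pb²⁺/Pb) > E°(Cr³⁺/Cr), Pb²⁺/Pb serves as the cathode.
E°cell = −0.14 − (−0.74) = +0.60 V, with n = 6 electrons transferred.
Balancing gives 3 Pb2+(aq) + 2 Cr(s) → 3 Pb(s) + 2 Cr3+(aq); hence Q = [Cr3+(aq)]^2 / [Pb2+(aq)]^3 = 1.1 (log Q = 0.041).
Applying E = E° − (RT ln10/nF)·log Q gives +0.60 − (0.0681/6)(0.041) = +0.600 V.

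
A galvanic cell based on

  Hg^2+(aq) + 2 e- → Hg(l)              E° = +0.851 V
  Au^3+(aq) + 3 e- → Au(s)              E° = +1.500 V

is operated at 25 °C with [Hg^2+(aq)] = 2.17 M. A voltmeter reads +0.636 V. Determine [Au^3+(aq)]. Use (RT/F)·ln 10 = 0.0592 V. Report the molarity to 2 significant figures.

0.70 M

Au³⁺/Au is the cathode (higher E°); E°cell = +1.500 − (+0.851) = +0.649 V with n = 6.
Rearranging E = E° − (0.0592/n)·log Q gives log Q = 6(+0.649 − (+0.636))/0.0592 = 1.318.
Balancing electrons gives 2 Au^3+(aq) + 3 Hg(l) → 2 Au(s) + 3 Hg^2+(aq); thus Q = [Hg^2+(aq)]^3 / [Au^3+(aq)]^2.
Solving for the unknown gives log [Au^3+(aq)] = −0.154, so [Au^3+(aq)] ≈ 0.70 M.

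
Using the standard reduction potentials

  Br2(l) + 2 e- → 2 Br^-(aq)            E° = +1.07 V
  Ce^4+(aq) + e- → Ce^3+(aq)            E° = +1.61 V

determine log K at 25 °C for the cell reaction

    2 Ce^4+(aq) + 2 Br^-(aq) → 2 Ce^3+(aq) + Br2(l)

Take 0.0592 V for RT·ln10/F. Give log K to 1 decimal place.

The Ce⁴⁺/Ce³⁺ couple is reduced (cathode); E°cell = +1.61 − (+1.07) = +0.54 V with n = 2.
At equilibrium E = 0, so log K = nE°cell / 0.0592 = (2)(+0.54) / 0.0592 = 18.2.

log K = 18.2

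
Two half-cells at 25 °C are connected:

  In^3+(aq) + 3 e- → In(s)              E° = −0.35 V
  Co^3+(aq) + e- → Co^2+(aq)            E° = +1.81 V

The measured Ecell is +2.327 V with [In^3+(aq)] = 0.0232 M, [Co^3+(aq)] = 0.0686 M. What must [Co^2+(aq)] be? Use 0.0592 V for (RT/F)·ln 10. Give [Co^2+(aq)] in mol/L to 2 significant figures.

With Co³⁺/Co²⁺ at the cathode and In³⁺/In at the anode, E°cell = +1.81 − (−0.35) = +2.16 V (n = 3).
From the Nernst equation, log Q = n(E° − E)/0.0592 = 3·(+2.16 − (+2.327))/0.0592 = −8.463.
Balancing electrons gives 3 Co^3+(aq) + In(s) → 3 Co^2+(aq) + In^3+(aq); thus Q = ([Co^2+(aq)]^3·[In^3+(aq)]) / [Co^3+(aq)]^3.
Isolating [Co^2+(aq)] in Q = 10^{−8.463} yields log [Co^2+(aq)] = −3.440, i.e. 0.00036 M.

0.00036 M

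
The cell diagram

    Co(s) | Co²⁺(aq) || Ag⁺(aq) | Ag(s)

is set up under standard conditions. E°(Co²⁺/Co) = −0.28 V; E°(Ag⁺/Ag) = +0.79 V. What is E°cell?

By convention the left-hand electrode in cell notation is the anode (oxidation) and the right-hand electrode is the cathode (reduction).
E°cell = E°(right) − E°(left) = +0.79 − (−0.28) = +1.07 V.

+1.07 V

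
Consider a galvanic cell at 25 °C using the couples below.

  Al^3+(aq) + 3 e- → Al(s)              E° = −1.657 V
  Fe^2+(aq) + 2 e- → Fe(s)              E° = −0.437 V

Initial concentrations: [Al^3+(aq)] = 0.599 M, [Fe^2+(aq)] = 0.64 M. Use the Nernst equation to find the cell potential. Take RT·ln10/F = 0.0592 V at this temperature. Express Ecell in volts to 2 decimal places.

+1.22 V

The Fe²⁺/Fe couple has the more positive E°, so it is the cathode; Al³⁺/Al is the anode.
E°cell = E°cat − E°an = −0.437 − (−1.657) = +1.220 V; n = 6.
For the overall reaction 3 Fe^2+(aq) + 2 Al(s) → 3 Fe(s) + 2 Al^3+(aq), Q = [Al^3+(aq)]^2 / [Fe^2+(aq)]^3 = 1.37, giving log Q = 0.136.
E = E° − (0.0592/n)·log Q = +1.220 − (0.0592/6)(0.136) = +1.22 V.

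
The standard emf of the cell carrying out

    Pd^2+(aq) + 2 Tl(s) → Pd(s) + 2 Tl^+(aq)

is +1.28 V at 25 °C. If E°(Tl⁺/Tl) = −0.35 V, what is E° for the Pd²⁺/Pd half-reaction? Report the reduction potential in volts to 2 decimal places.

+0.93 V

In the reaction as written the Pd²⁺/Pd couple is reduced (cathode) and Tl⁺/Tl is oxidized (anode), so E°cell = E°(Pd²⁺/Pd) − E°(Tl⁺/Tl).
E°(Pd²⁺/Pd) = E°cell + E°(anode) = +1.28 + (−0.35) = +0.93 V.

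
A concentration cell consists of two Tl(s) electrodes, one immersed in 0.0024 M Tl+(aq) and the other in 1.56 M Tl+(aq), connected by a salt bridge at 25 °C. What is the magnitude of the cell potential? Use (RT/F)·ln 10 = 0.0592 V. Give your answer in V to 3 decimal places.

For a concentration cell E°cell = 0, since both electrodes use the same couple.
The compartment with the higher Tl+(aq) concentration (1.56 M) acts as the cathode; ions are reduced there and produced at the dilute (0.0024 M) anode.
With n = 1, Ecell = −(0.0592/1)·log([dilute]/[conc]) = −(0.0592/1)·log(0.0024/1.56) = +0.167 V.

0.167 V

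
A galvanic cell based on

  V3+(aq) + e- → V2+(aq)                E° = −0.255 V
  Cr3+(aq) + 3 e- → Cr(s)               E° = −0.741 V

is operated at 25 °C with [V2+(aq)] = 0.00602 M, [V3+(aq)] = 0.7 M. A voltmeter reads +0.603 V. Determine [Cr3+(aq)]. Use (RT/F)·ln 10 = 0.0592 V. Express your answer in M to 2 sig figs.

1.9 M

With V³⁺/V²⁺ at the cathode and Cr³⁺/Cr at the anode, E°cell = −0.255 − (−0.741) = +0.486 V (n = 3).
Since E = E° − (0.0592/n)·log Q, log Q = n(E° − E)/0.0592 = −5.929.
For 3 V3+(aq) + Cr(s) → 3 V2+(aq) + Cr3+(aq), the reaction quotient is Q = ([V2+(aq)]^3·[Cr3+(aq)]) / [V3+(aq)]^3.
Solving for the unknown gives log [Cr3+(aq)] = 0.268, so [Cr3+(aq)] ≈ 1.9 M.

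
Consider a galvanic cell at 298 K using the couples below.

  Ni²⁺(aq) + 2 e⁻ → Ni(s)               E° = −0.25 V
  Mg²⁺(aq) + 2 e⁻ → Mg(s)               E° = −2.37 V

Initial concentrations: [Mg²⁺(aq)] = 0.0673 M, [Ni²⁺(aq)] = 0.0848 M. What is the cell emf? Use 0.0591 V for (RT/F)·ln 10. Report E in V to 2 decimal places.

+2.12 V

Since E°(Ni²⁺/Ni) > E°(Mg²⁺/Mg), Ni²⁺/Ni serves as the cathode.
E°cell = −0.25 − (−2.37) = +2.12 V, with n = 2 electrons transferred.
Balancing gives Ni²⁺(aq) + Mg(s) → Ni(s) + Mg²⁺(aq); hence Q = [Mg²⁺(aq)] / [Ni²⁺(aq)] = 0.794 (log Q = −0.100).
E = E° − (0.0591/n)·log Q = +2.12 − (0.0591/2)(−0.100) = +2.12 V.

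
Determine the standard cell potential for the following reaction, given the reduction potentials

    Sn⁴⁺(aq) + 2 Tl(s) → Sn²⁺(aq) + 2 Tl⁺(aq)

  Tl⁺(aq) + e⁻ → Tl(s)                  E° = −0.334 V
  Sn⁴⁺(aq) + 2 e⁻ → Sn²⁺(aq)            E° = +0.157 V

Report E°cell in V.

+0.491 V

Sn⁴⁺(aq) gains electrons, so the Sn⁴⁺/Sn²⁺ couple is the cathode; the Tl⁺/Tl couple is the anode.
E°cell = E°(cathode) − E°(anode) = +0.157 − (−0.334) = +0.491 V.
The positive value indicates the reaction is spontaneous as written.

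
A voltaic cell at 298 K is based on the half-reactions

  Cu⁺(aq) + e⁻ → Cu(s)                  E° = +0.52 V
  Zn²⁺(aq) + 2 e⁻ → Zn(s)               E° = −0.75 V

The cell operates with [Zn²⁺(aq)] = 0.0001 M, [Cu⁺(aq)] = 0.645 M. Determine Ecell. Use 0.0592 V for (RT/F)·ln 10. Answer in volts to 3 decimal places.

The Cu⁺/Cu couple has the more positive E°, so it is the cathode; Zn²⁺/Zn is the anode.
E°cell = E°cat − E°an = +0.52 − (−0.75) = +1.27 V; n = 2.
Balancing gives 2 Cu⁺(aq) + Zn(s) → 2 Cu(s) + Zn²⁺(aq); hence Q = [Zn²⁺(aq)] / [Cu⁺(aq)]^2 = 0.00024 (log Q = −3.619).
By the Nernst equation, E = +1.27 − (0.0592/2)·(−3.619) = +1.377 V.

+1.377 V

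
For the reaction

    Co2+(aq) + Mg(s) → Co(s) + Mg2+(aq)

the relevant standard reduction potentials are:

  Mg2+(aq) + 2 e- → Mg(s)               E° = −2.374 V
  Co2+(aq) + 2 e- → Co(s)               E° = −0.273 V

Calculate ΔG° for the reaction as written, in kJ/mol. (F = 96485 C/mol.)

−405 kJ/mol

In the reaction as written Co2+(aq) is reduced, so the Co²⁺/Co couple is the cathode and Mg²⁺/Mg is the anode.
E°cell = −0.273 − (−2.374) = +2.101 V; balancing electrons gives n = 2.
ΔG° = −nFE°cell = −(2)(96485)(+2.101) J/mol = −405 kJ/mol.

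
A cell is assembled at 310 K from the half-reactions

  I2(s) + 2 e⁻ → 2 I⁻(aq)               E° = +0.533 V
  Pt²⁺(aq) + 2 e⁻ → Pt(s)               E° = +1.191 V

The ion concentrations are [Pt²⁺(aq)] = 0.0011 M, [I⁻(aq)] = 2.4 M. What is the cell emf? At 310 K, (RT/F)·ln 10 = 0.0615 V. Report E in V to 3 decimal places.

The Pt²⁺/Pt couple has the more positive E°, so it is the cathode; I₂/I⁻ is the anode.
E°cell = +1.191 − (+0.533) = +0.658 V, with n = 2 electrons transferred.
Balancing gives Pt²⁺(aq) + 2 I⁻(aq) → Pt(s) + I2(s); hence Q = 1 / ([Pt²⁺(aq)]·[I⁻(aq)]^2) = 158 (log Q = 2.198).
By the Nernst equation, E = +0.658 − (0.0615/2)·(2.198) = +0.590 V.

+0.590 V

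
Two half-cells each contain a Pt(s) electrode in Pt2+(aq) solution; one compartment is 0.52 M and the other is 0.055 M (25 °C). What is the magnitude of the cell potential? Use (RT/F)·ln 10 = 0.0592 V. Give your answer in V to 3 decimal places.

0.029 V

For a concentration cell E°cell = 0, since both electrodes use the same couple.
The compartment with the higher Pt2+(aq) concentration (0.52 M) acts as the cathode; ions are reduced there and produced at the dilute (0.055 M) anode.
With n = 2, Ecell = −(0.0592/2)·log([dilute]/[conc]) = −(0.0592/2)·log(0.055/0.52) = +0.029 V.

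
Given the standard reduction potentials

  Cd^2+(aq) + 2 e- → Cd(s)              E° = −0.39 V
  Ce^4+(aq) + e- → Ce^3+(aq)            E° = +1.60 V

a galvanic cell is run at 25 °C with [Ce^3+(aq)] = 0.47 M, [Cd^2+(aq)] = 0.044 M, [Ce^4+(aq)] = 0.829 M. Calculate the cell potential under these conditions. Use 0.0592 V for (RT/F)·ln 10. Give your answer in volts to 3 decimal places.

Ce⁴⁺/Ce³⁺ is reduced (cathode, E° = +1.60 V) and Cd²⁺/Cd is oxidized (anode).
The standard potential is +1.60 − (−0.39) = +1.99 V and the balanced reaction transfers n = 2 electrons.
Balancing gives 2 Ce^4+(aq) + Cd(s) → 2 Ce^3+(aq) + Cd^2+(aq); hence Q = ([Ce^3+(aq)]^2·[Cd^2+(aq)]) / [Ce^4+(aq)]^2 = 0.0141 (log Q = −1.849).
E = E° − (0.0592/n)·log Q = +1.99 − (0.0592/2)(−1.849) = +2.045 V.

+2.045 V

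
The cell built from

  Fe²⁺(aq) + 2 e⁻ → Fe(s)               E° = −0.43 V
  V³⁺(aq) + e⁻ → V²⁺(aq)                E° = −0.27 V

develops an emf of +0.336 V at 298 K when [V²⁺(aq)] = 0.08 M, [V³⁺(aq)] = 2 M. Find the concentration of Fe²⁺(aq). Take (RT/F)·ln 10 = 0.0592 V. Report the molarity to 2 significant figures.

0.00071 M

V³⁺/V²⁺ is the cathode (higher E°); E°cell = −0.27 − (−0.43) = +0.16 V with n = 2.
Since E = E° − (0.0592/n)·log Q, log Q = n(E° − E)/0.0592 = −5.946.
Balancing electrons gives 2 V³⁺(aq) + Fe(s) → 2 V²⁺(aq) + Fe²⁺(aq); thus Q = ([V²⁺(aq)]^2·[Fe²⁺(aq)]) / [V³⁺(aq)]^2.
Isolating [Fe²⁺(aq)] in Q = 10^{−5.946} yields log [Fe²⁺(aq)] = −3.150, i.e. 0.00071 M.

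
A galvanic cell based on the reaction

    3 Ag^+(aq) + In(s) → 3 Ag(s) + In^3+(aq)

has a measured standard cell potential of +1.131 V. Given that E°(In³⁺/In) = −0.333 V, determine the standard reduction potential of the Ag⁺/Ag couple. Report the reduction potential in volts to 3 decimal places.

In the reaction as written the Ag⁺/Ag couple is reduced (cathode) and In³⁺/In is oxidized (anode), so E°cell = E°(Ag⁺/Ag) − E°(In³⁺/In).
E°(Ag⁺/Ag) = E°cell + E°(anode) = +1.131 + (−0.333) = +0.798 V.

+0.798 V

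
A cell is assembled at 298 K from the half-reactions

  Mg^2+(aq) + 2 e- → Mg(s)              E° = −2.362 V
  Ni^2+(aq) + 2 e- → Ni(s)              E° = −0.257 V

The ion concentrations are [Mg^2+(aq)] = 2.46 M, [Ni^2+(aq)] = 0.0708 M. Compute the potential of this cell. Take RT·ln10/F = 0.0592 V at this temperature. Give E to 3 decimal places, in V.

+2.059 V

Ni²⁺/Ni is reduced (cathode, E° = −0.257 V) and Mg²⁺/Mg is oxidized (anode).
E°cell = −0.257 − (−2.362) = +2.105 V, with n = 2 electrons transferred.
Balancing gives Ni^2+(aq) + Mg(s) → Ni(s) + Mg^2+(aq); hence Q = [Mg^2+(aq)] / [Ni^2+(aq)] = 34.7 (log Q = 1.541).
E = E° − (0.0592/n)·log Q = +2.105 − (0.0592/2)(1.541) = +2.059 V.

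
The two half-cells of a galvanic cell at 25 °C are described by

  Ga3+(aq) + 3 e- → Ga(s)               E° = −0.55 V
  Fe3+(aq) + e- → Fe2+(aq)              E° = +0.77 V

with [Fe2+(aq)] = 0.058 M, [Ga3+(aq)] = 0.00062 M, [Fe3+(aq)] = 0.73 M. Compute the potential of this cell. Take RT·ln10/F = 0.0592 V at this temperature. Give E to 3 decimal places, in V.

Fe³⁺/Fe²⁺ is reduced (cathode, E° = +0.77 V) and Ga³⁺/Ga is oxidized (anode).
E°cell = E°cat − E°an = +0.77 − (−0.55) = +1.32 V; n = 3.
Balancing gives 3 Fe3+(aq) + Ga(s) → 3 Fe2+(aq) + Ga3+(aq); hence Q = ([Fe2+(aq)]^3·[Ga3+(aq)]) / [Fe3+(aq)]^3 = 3.11×10^−7 (log Q = −6.507).
E = E° − (0.0592/n)·log Q = +1.32 − (0.0592/3)(−6.507) = +1.448 V.

+1.448 V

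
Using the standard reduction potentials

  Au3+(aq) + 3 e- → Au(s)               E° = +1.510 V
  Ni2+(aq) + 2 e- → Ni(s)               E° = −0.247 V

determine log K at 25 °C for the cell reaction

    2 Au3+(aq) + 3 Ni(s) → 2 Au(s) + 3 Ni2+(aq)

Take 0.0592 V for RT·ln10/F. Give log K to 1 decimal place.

log K = 178.1

The Au³⁺/Au couple is reduced (cathode); E°cell = +1.510 − (−0.247) = +1.757 V with n = 6.
At equilibrium E = 0, so log K = nE°cell / 0.0592 = (6)(+1.757) / 0.0592 = 178.1.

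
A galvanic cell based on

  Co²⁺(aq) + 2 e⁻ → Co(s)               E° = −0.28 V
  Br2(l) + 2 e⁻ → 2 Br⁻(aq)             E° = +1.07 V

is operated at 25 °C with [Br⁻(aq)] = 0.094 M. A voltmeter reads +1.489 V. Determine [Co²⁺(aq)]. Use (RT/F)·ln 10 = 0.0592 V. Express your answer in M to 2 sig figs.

With Br₂/Br⁻ at the cathode and Co²⁺/Co at the anode, E°cell = +1.07 − (−0.28) = +1.35 V (n = 2).
Rearranging E = E° − (0.0592/n)·log Q gives log Q = 2(+1.35 − (+1.489))/0.0592 = −4.696.
Balancing electrons gives Br2(l) + Co(s) → 2 Br⁻(aq) + Co²⁺(aq); thus Q = [Br⁻(aq)]^2·[Co²⁺(aq)].
Solving for the unknown gives log [Co²⁺(aq)] = −2.642, so [Co²⁺(aq)] ≈ 0.0023 M.

0.0023 M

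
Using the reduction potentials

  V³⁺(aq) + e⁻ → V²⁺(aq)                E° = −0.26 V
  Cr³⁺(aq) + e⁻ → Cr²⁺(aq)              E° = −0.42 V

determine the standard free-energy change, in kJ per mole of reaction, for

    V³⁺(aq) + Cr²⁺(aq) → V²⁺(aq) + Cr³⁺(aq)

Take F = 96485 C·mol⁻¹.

In the reaction as written V³⁺(aq) is reduced, so the V³⁺/V²⁺ couple is the cathode and Cr³⁺/Cr²⁺ is the anode.
E°cell = −0.26 − (−0.42) = +0.16 V; balancing electrons gives n = 1.
ΔG° = −nFE°cell = −(1)(96485)(+0.16) J/mol = −15.4 kJ/mol.

−15.4 kJ/mol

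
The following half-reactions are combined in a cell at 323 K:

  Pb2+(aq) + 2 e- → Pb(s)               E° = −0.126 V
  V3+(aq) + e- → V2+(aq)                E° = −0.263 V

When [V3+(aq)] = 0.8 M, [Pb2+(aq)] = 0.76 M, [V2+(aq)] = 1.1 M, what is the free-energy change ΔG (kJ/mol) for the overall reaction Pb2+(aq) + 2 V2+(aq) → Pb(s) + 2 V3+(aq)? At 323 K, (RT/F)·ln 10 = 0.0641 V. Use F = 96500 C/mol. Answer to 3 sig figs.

With Pb²⁺/Pb reduced at the cathode, E°cell = −0.126 − (−0.263) = +0.137 V and n = 2.
The reaction quotient is [V3+(aq)]^2 / ([Pb2+(aq)]·[V2+(aq)]^2) = 0.696; by Nernst, E = +0.137 − (0.0641/2)(−0.157) = +0.1420 V.
ΔG = −nFE = −(2)(96500)(+0.1420) J/mol = −27.4 kJ/mol.

−27.4 kJ/mol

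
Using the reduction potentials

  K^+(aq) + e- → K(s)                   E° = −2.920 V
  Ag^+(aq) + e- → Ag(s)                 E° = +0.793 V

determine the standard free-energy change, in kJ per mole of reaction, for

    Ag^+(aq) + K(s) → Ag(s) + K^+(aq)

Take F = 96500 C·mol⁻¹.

In the reaction as written Ag^+(aq) is reduced, so the Ag⁺/Ag couple is the cathode and K⁺/K is the anode.
E°cell = +0.793 − (−2.920) = +3.713 V; balancing electrons gives n = 1.
ΔG° = −nFE°cell = −(1)(96500)(+3.713) J/mol = −358 kJ/mol.

−358 kJ/mol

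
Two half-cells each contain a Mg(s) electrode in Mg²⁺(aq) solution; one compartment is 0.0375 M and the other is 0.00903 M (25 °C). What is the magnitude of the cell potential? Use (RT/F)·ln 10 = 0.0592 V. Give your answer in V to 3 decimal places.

For a concentration cell E°cell = 0, since both electrodes use the same couple.
The compartment with the higher Mg²⁺(aq) concentration (0.0375 M) acts as the cathode; ions are reduced there and produced at the dilute (0.00903 M) anode.
With n = 2, Ecell = −(0.0592/2)·log([dilute]/[conc]) = −(0.0592/2)·log(0.00903/0.0375) = +0.018 V.

0.018 V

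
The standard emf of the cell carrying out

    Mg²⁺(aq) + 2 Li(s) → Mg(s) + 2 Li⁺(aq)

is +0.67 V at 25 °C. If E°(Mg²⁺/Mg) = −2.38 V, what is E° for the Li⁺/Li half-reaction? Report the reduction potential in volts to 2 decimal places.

In the reaction as written the Mg²⁺/Mg couple is reduced (cathode) and Li⁺/Li is oxidized (anode), so E°cell = E°(Mg²⁺/Mg) − E°(Li⁺/Li).
E°(Li⁺/Li) = E°(cathode) − E°cell = −2.38 − (+0.67) = −3.05 V.

−3.05 V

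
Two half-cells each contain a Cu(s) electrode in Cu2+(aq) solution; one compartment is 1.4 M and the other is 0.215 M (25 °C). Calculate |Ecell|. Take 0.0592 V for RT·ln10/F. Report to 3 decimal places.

0.024 V

For a concentration cell E°cell = 0, since both electrodes use the same couple.
The compartment with the higher Cu2+(aq) concentration (1.4 M) acts as the cathode; ions are reduced there and produced at the dilute (0.215 M) anode.
With n = 2, Ecell = −(0.0592/2)·log([dilute]/[conc]) = −(0.0592/2)·log(0.215/1.4) = +0.024 V.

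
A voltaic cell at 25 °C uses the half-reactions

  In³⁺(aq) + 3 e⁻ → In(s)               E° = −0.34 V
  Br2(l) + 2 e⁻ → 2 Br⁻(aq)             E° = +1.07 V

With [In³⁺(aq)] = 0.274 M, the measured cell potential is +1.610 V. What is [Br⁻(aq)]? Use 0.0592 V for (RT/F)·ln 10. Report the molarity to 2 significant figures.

With Br₂/Br⁻ at the cathode and In³⁺/In at the anode, E°cell = +1.07 − (−0.34) = +1.41 V (n = 6).
From the Nernst equation, log Q = n(E° − E)/0.0592 = 6·(+1.41 − (+1.610))/0.0592 = −20.270.
The balanced reaction is 3 Br2(l) + 2 In(s) → 6 Br⁻(aq) + 2 In³⁺(aq), so Q = [Br⁻(aq)]^6·[In³⁺(aq)]^2.
Substituting the known concentrations and solving, log [Br⁻(aq)] = −3.191 and [Br⁻(aq)] = 0.00064 M.

0.00064 M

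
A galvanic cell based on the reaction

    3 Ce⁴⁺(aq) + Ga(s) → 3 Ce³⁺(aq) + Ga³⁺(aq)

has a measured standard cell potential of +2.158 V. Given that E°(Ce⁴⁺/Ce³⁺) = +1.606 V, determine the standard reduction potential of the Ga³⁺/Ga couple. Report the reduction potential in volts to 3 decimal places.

In the reaction as written the Ce⁴⁺/Ce³⁺ couple is reduced (cathode) and Ga³⁺/Ga is oxidized (anode), so E°cell = E°(Ce⁴⁺/Ce³⁺) − E°(Ga³⁺/Ga).
E°(Ga³⁺/Ga) = E°(cathode) − E°cell = +1.606 − (+2.158) = −0.552 V.

−0.552 V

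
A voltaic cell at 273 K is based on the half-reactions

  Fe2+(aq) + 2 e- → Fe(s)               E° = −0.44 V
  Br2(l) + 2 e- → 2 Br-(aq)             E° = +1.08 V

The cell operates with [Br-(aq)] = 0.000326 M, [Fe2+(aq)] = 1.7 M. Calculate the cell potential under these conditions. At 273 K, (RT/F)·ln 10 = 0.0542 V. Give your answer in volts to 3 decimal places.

+1.703 V

Since E°(Br₂/Br⁻) > E°(Fe²⁺/Fe), Br₂/Br⁻ serves as the cathode.
E°cell = +1.08 − (−0.44) = +1.52 V, with n = 2 electrons transferred.
Balancing gives Br2(l) + Fe(s) → 2 Br-(aq) + Fe2+(aq); hence Q = [Br-(aq)]^2·[Fe2+(aq)] = 1.81×10^−7 (log Q = −6.743).
By the Nernst equation, E = +1.52 − (0.0542/2)·(−6.743) = +1.703 V.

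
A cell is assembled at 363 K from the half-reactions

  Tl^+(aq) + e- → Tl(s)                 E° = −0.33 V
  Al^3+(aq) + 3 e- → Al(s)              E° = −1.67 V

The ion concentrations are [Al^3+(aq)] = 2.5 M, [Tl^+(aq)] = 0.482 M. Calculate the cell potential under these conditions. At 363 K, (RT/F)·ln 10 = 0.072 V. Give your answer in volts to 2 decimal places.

+1.31 V

The Tl⁺/Tl couple has the more positive E°, so it is the cathode; Al³⁺/Al is the anode.
E°cell = E°cat − E°an = −0.33 − (−1.67) = +1.34 V; n = 3.
For the overall reaction 3 Tl^+(aq) + Al(s) → 3 Tl(s) + Al^3+(aq), Q = [Al^3+(aq)] / [Tl^+(aq)]^3 = 22.3, giving log Q = 1.349.
By the Nernst equation, E = +1.34 − (0.072/3)·(1.349) = +1.31 V.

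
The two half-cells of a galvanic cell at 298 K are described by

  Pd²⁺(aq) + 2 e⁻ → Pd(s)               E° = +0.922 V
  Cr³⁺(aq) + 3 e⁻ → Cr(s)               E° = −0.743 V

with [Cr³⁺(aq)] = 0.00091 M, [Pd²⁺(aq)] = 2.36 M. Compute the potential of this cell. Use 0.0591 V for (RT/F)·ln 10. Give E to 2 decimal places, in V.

+1.74 V

The Pd²⁺/Pd couple has the more positive E°, so it is the cathode; Cr³⁺/Cr is the anode.
The standard potential is +0.922 − (−0.743) = +1.665 V and the balanced reaction transfers n = 6 electrons.
Balancing gives 3 Pd²⁺(aq) + 2 Cr(s) → 3 Pd(s) + 2 Cr³⁺(aq); hence Q = [Cr³⁺(aq)]^2 / [Pd²⁺(aq)]^3 = 6.3×10^−8 (log Q = −7.201).
By the Nernst equation, E = +1.665 − (0.0591/6)·(−7.201) = +1.74 V.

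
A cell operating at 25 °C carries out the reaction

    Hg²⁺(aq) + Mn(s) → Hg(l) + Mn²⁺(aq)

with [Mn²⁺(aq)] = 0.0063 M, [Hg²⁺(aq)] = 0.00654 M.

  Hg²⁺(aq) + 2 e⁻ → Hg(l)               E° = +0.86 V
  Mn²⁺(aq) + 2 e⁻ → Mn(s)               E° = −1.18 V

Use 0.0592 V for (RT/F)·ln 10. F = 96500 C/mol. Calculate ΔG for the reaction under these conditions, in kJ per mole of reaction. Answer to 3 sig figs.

−394 kJ/mol

E°cell = +0.86 − (−1.18) = +2.04 V; the balanced reaction transfers n = 2 electrons.
Here Q = [Mn²⁺(aq)] / [Hg²⁺(aq)] = 0.963 (log Q = −0.016), giving E = +2.04 − (0.0592/2)·(−0.016) = +2.0405 V.
Then ΔG = −nFE = −2 × 96500 × +2.0405 J/mol = −394 kJ/mol.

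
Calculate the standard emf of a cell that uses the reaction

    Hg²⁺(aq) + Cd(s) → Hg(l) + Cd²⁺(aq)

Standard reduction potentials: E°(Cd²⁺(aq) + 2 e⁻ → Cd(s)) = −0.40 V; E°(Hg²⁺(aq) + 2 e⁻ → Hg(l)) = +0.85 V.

Hg²⁺(aq) gains electrons, so the Hg²⁺/Hg couple is the cathode; the Cd²⁺/Cd couple is the anode.
E°cell = E°(cathode) − E°(anode) = +0.85 − (−0.40) = +1.25 V.
The positive value indicates the reaction is spontaneous as written.

+1.25 V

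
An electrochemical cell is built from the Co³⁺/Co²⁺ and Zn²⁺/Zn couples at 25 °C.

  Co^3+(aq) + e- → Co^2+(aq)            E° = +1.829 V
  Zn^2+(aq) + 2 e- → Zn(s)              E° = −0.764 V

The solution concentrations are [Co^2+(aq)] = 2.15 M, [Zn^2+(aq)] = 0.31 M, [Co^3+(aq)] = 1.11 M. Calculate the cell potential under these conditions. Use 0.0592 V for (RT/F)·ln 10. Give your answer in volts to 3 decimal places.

The Co³⁺/Co²⁺ couple has the more positive E°, so it is the cathode; Zn²⁺/Zn is the anode.
The standard potential is +1.829 − (−0.764) = +2.593 V and the balanced reaction transfers n = 2 electrons.
Balancing gives 2 Co^3+(aq) + Zn(s) → 2 Co^2+(aq) + Zn^2+(aq); hence Q = ([Co^2+(aq)]^2·[Zn^2+(aq)]) / [Co^3+(aq)]^2 = 1.16 (log Q = 0.066).
By the Nernst equation, E = +2.593 − (0.0592/2)·(0.066) = +2.591 V.

+2.591 V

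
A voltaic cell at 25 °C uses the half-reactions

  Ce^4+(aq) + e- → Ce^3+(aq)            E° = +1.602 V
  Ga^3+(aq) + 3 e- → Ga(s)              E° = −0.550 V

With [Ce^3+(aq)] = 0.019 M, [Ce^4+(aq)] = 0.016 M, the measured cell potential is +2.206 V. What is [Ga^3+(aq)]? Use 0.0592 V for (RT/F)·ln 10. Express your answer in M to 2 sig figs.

0.0011 M

With Ce⁴⁺/Ce³⁺ at the cathode and Ga³⁺/Ga at the anode, E°cell = +1.602 − (−0.550) = +2.152 V (n = 3).
Rearranging E = E° − (0.0592/n)·log Q gives log Q = 3(+2.152 − (+2.206))/0.0592 = −2.736.
For 3 Ce^4+(aq) + Ga(s) → 3 Ce^3+(aq) + Ga^3+(aq), the reaction quotient is Q = ([Ce^3+(aq)]^3·[Ga^3+(aq)]) / [Ce^4+(aq)]^3.
Isolating [Ga^3+(aq)] in Q = 10^{−2.736} yields log [Ga^3+(aq)] = −2.960, i.e. 0.0011 M.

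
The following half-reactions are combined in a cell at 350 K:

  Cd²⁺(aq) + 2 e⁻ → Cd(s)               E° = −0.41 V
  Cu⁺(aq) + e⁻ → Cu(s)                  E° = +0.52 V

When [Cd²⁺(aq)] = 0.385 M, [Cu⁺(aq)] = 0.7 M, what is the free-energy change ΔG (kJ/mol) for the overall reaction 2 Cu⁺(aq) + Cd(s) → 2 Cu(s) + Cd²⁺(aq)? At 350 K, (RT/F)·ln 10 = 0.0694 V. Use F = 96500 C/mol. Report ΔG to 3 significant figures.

The standard cell potential is +0.52 − (−0.41) = +0.93 V, with n = 2 electrons in the balanced equation.
The reaction quotient is [Cd²⁺(aq)] / [Cu⁺(aq)]^2 = 0.786; by Nernst, E = +0.93 − (0.0694/2)(−0.105) = +0.9336 V.
ΔG = −nFE = −(2)(96500)(+0.9336) J/mol = −180 kJ/mol.

−180 kJ/mol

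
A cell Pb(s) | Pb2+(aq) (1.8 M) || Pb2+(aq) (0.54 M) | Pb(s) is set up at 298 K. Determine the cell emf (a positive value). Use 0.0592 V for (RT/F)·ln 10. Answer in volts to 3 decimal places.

For a concentration cell E°cell = 0, since both electrodes use the same couple.
The compartment with the higher Pb2+(aq) concentration (1.8 M) acts as the cathode; ions are reduced there and produced at the dilute (0.54 M) anode.
With n = 2, Ecell = −(0.0592/2)·log([dilute]/[conc]) = −(0.0592/2)·log(0.54/1.8) = +0.015 V.

0.015 V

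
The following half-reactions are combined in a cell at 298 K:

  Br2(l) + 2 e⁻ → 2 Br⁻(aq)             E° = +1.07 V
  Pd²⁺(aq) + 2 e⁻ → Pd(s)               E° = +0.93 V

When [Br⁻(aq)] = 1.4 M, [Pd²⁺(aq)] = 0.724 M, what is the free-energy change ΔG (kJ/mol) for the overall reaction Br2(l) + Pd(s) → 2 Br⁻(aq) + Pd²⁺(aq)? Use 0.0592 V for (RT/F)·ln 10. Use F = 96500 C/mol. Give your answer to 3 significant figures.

E°cell = +1.07 − (+0.93) = +0.14 V; the balanced reaction transfers n = 2 electrons.
The reaction quotient is [Br⁻(aq)]^2·[Pd²⁺(aq)] = 1.42; by Nernst, E = +0.14 − (0.0592/2)(0.152) = +0.1355 V.
ΔG = −nFE = −(2)(96500)(+0.1355) J/mol = −26.2 kJ/mol.

−26.2 kJ/mol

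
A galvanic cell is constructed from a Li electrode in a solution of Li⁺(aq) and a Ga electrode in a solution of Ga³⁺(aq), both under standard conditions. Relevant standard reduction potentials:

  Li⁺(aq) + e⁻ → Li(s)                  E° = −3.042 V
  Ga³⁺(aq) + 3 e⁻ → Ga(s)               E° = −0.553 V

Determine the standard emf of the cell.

+2.489 V

Of the two couples in this cell, the one with the more positive reduction potential is reduced at the cathode: here that is Ga³⁺/Ga (−0.553 V); Li⁺/Li (−3.042 V) is the anode.
E°cell = E°(cathode) − E°(anode) = −0.553 − (−3.042) = +2.489 V.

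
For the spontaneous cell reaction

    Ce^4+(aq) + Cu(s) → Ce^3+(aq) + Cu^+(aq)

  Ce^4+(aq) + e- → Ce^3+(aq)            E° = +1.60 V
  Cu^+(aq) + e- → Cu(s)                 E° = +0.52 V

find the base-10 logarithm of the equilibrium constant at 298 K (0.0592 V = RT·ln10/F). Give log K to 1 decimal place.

The Ce⁴⁺/Ce³⁺ couple is reduced (cathode); E°cell = +1.60 − (+0.52) = +1.08 V with n = 1.
At equilibrium E = 0, so log K = nE°cell / 0.0592 = (1)(+1.08) / 0.0592 = 18.2.

log K = 18.2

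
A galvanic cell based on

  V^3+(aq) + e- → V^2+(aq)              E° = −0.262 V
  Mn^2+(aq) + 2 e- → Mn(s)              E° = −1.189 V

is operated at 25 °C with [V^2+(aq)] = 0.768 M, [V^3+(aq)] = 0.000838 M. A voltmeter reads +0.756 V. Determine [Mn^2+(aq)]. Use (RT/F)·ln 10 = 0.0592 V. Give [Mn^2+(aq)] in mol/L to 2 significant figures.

0.71 M

The V³⁺/V²⁺ couple has the larger reduction potential, so it is the cathode: E°cell = −0.262 − (−1.189) = +0.927 V and n = 2.
Rearranging E = E° − (0.0592/n)·log Q gives log Q = 2(+0.927 − (+0.756))/0.0592 = 5.777.
The balanced reaction is 2 V^3+(aq) + Mn(s) → 2 V^2+(aq) + Mn^2+(aq), so Q = ([V^2+(aq)]^2·[Mn^2+(aq)]) / [V^3+(aq)]^2.
Solving for the unknown gives log [Mn^2+(aq)] = −0.147, so [Mn^2+(aq)] ≈ 0.71 M.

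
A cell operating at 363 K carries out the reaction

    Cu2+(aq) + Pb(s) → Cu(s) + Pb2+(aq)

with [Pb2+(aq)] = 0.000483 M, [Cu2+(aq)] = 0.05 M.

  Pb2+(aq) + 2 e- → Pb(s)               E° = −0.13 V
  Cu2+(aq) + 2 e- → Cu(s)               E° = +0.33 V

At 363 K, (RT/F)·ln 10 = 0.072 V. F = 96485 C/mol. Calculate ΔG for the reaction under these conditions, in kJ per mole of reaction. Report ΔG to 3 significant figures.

E°cell = +0.33 − (−0.13) = +0.46 V; the balanced reaction transfers n = 2 electrons.
Q = [Pb2+(aq)] / [Cu2+(aq)] = 0.00966, so log Q = −2.015 and E = +0.46 − (0.072/2)(−2.015) = +0.5325 V.
Then ΔG = −nFE = −2 × 96485 × +0.5325 J/mol = −103 kJ/mol.

−103 kJ/mol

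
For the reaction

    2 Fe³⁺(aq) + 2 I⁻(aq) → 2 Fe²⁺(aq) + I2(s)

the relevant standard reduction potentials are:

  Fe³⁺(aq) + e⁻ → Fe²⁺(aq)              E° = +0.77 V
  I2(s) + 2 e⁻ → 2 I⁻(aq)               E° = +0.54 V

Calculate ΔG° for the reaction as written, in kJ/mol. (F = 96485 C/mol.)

−44.4 kJ/mol

In the reaction as written Fe³⁺(aq) is reduced, so the Fe³⁺/Fe²⁺ couple is the cathode and I₂/I⁻ is the anode.
E°cell = +0.77 − (+0.54) = +0.23 V; balancing electrons gives n = 2.
ΔG° = −nFE°cell = −(2)(96485)(+0.23) J/mol = −44.4 kJ/mol.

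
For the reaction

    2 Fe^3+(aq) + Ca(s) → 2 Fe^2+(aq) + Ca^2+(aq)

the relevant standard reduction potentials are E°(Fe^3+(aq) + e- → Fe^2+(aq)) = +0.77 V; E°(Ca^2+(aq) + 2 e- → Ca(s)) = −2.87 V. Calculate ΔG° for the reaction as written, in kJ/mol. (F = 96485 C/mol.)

In the reaction as written Fe^3+(aq) is reduced, so the Fe³⁺/Fe²⁺ couple is the cathode and Ca²⁺/Ca is the anode.
E°cell = +0.77 − (−2.87) = +3.64 V; balancing electrons gives n = 2.
ΔG° = −nFE°cell = −(2)(96485)(+3.64) J/mol = −702 kJ/mol.

−702 kJ/mol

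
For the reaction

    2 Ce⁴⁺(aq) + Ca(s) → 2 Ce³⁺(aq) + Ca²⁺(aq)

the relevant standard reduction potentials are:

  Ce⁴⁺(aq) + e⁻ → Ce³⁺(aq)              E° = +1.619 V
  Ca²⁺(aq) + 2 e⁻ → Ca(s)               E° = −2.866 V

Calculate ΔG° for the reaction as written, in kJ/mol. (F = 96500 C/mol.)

−866 kJ/mol

In the reaction as written Ce⁴⁺(aq) is reduced, so the Ce⁴⁺/Ce³⁺ couple is the cathode and Ca²⁺/Ca is the anode.
E°cell = +1.619 − (−2.866) = +4.485 V; balancing electrons gives n = 2.
ΔG° = −nFE°cell = −(2)(96500)(+4.485) J/mol = −866 kJ/mol.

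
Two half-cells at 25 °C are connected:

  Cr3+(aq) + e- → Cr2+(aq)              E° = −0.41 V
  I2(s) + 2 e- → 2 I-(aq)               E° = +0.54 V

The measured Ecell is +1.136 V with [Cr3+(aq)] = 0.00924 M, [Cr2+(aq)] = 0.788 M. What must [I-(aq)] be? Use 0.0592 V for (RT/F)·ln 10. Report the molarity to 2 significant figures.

0.062 M

With I₂/I⁻ at the cathode and Cr³⁺/Cr²⁺ at the anode, E°cell = +0.54 − (−0.41) = +0.95 V (n = 2).
Rearranging E = E° − (0.0592/n)·log Q gives log Q = 2(+0.95 − (+1.136))/0.0592 = −6.284.
For I2(s) + 2 Cr2+(aq) → 2 I-(aq) + 2 Cr3+(aq), the reaction quotient is Q = ([I-(aq)]^2·[Cr3+(aq)]^2) / [Cr2+(aq)]^2.
Solving for the unknown gives log [I-(aq)] = −1.211, so [I-(aq)] ≈ 0.062 M.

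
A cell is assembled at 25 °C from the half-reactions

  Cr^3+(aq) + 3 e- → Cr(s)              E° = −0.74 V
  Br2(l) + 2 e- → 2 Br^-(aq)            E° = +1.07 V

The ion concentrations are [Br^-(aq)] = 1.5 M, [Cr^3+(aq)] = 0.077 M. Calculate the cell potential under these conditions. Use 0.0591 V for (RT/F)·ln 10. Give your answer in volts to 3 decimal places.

Since E°(Br₂/Br⁻) > E°(Cr³⁺/Cr), Br₂/Br⁻ serves as the cathode.
The standard potential is +1.07 − (−0.74) = +1.81 V and the balanced reaction transfers n = 6 electrons.
The balanced reaction is 3 Br2(l) + 2 Cr(s) → 6 Br^-(aq) + 2 Cr^3+(aq), so Q = [Br^-(aq)]^6·[Cr^3+(aq)]^2 = 0.0675 and log Q = −1.170.
Applying E = E° − (RT ln10/nF)·log Q gives +1.81 − (0.0591/6)(−1.170) = +1.822 V.

+1.822 V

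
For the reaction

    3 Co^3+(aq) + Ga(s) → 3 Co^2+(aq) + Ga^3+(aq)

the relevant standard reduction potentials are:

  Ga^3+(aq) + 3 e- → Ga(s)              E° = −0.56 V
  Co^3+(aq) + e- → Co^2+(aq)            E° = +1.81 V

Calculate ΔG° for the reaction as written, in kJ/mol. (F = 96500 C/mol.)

In the reaction as written Co^3+(aq) is reduced, so the Co³⁺/Co²⁺ couple is the cathode and Ga³⁺/Ga is the anode.
E°cell = +1.81 − (−0.56) = +2.37 V; balancing electrons gives n = 3.
ΔG° = −nFE°cell = −(3)(96500)(+2.37) J/mol = −686 kJ/mol.

−686 kJ/mol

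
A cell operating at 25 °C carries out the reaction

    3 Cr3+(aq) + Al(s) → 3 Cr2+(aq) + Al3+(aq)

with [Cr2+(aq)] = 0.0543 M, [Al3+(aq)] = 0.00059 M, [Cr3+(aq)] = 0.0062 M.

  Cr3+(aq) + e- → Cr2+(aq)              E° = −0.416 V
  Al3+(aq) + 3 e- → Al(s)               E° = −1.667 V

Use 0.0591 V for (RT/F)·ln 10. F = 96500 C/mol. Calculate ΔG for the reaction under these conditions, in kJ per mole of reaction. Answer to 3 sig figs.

With Cr³⁺/Cr²⁺ reduced at the cathode, E°cell = −0.416 − (−1.667) = +1.251 V and n = 3.
Here Q = ([Cr2+(aq)]^3·[Al3+(aq)]) / [Cr3+(aq)]^3 = 0.396 (log Q = −0.402), giving E = +1.251 − (0.0591/3)·(−0.402) = +1.2589 V.
Then ΔG = −nFE = −3 × 96500 × +1.2589 J/mol = −364 kJ/mol.

−364 kJ/mol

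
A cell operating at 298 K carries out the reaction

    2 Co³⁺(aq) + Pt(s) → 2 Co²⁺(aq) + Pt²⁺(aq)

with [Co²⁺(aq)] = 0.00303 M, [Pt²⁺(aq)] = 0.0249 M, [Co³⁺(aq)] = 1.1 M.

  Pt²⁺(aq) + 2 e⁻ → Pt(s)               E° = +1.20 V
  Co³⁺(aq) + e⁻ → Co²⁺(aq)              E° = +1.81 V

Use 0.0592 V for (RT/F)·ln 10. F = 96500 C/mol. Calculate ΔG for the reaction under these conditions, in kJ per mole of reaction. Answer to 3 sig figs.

−156 kJ/mol

The standard cell potential is +1.81 − (+1.20) = +0.61 V, with n = 2 electrons in the balanced equation.
The reaction quotient is ([Co²⁺(aq)]^2·[Pt²⁺(aq)]) / [Co³⁺(aq)]^2 = 1.89×10^−7; by Nernst, E = +0.61 − (0.0592/2)(−6.724) = +0.8090 V.
ΔG = −nFE = −(2)(96500)(+0.8090) J/mol = −156 kJ/mol.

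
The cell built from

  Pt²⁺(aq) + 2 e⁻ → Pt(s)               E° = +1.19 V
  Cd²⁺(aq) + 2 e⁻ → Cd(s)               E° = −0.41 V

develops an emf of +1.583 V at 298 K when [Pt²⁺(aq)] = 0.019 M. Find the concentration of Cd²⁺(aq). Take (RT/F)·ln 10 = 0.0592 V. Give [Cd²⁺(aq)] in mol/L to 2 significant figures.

The Pt²⁺/Pt couple has the larger reduction potential, so it is the cathode: E°cell = +1.19 − (−0.41) = +1.60 V and n = 2.
Rearranging E = E° − (0.0592/n)·log Q gives log Q = 2(+1.60 − (+1.583))/0.0592 = 0.574.
The balanced reaction is Pt²⁺(aq) + Cd(s) → Pt(s) + Cd²⁺(aq), so Q = [Cd²⁺(aq)] / [Pt²⁺(aq)].
Solving for the unknown gives log [Cd²⁺(aq)] = −1.147, so [Cd²⁺(aq)] ≈ 0.071 M.

0.071 M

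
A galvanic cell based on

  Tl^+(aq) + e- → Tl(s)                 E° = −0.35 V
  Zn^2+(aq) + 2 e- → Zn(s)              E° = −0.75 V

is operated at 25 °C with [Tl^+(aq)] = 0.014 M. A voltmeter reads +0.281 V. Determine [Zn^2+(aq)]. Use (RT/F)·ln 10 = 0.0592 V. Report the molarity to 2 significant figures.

2.1 M

The Tl⁺/Tl couple has the larger reduction potential, so it is the cathode: E°cell = −0.35 − (−0.75) = +0.40 V and n = 2.
Since E = E° − (0.0592/n)·log Q, log Q = n(E° − E)/0.0592 = 4.020.
Balancing electrons gives 2 Tl^+(aq) + Zn(s) → 2 Tl(s) + Zn^2+(aq); thus Q = [Zn^2+(aq)] / [Tl^+(aq)]^2.
Substituting the known concentrations and solving, log [Zn^2+(aq)] = 0.312 and [Zn^2+(aq)] = 2.1 M.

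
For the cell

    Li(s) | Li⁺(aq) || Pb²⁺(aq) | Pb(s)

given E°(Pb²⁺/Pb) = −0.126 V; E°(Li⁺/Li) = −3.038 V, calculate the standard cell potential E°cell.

+2.912 V

By convention the left-hand electrode in cell notation is the anode (oxidation) and the right-hand electrode is the cathode (reduction).
E°cell = E°(right) − E°(left) = −0.126 − (−3.038) = +2.912 V.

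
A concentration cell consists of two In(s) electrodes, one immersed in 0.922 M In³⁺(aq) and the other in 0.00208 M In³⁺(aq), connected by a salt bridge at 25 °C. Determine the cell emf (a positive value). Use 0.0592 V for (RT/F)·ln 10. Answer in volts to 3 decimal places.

For a concentration cell E°cell = 0, since both electrodes use the same couple.
The compartment with the higher In³⁺(aq) concentration (0.922 M) acts as the cathode; ions are reduced there and produced at the dilute (0.00208 M) anode.
With n = 3, Ecell = −(0.0592/3)·log([dilute]/[conc]) = −(0.0592/3)·log(0.00208/0.922) = +0.052 V.

0.052 V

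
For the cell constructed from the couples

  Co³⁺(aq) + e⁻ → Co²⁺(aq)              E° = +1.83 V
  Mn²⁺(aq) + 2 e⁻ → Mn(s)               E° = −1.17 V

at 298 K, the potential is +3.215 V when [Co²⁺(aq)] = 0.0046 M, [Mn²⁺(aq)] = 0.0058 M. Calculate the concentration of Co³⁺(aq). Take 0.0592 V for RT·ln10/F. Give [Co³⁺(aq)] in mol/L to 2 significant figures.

The Co³⁺/Co²⁺ couple has the larger reduction potential, so it is the cathode: E°cell = +1.83 − (−1.17) = +3.00 V and n = 2.
From the Nernst equation, log Q = n(E° − E)/0.0592 = 2·(+3.00 − (+3.215))/0.0592 = −7.264.
For 2 Co³⁺(aq) + Mn(s) → 2 Co²⁺(aq) + Mn²⁺(aq), the reaction quotient is Q = ([Co²⁺(aq)]^2·[Mn²⁺(aq)]) / [Co³⁺(aq)]^2.
Substituting the known concentrations and solving, log [Co³⁺(aq)] = 0.176 and [Co³⁺(aq)] = 1.5 M.

1.5 M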